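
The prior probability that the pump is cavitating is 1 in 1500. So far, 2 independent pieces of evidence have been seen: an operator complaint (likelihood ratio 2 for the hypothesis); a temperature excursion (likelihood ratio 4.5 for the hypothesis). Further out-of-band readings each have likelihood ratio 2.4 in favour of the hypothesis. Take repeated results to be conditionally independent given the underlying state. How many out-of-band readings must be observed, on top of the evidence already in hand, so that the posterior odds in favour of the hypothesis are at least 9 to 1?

9

Prior odds = (1/1500)/(1499/1500) = 1/1499.
Combined Bayes factor of the evidence already in hand = 2 × 4.5 = 9.
Odds after that evidence = (1/1499) × 9 = 9/1499.
Target odds = 9.
Need 2.4ⁿ ≥ 9 ÷ (9/1499) = 1499.
2.4⁸ = 429981696/390625 falls short of 1499 but 2.4⁹ ≈2641.81 reaches it, so n = 9.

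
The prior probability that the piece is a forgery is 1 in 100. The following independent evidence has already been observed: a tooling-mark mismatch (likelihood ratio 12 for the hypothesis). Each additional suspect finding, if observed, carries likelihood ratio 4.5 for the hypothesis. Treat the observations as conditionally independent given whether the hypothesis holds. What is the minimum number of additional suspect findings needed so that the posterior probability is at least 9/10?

Prior odds = 0.01/0.99 = 1/99.
Bayes factor of the evidence already in hand = 12.
Odds after that evidence = (1/99) × 12 = 4/33.
Target odds = 0.9/0.1 = 9.
Need 4.5ⁿ ≥ 9 ÷ (4/33) = 74.25.
4.5² = 20.25 falls short of 74.25 but 4.5³ = 91.125 reaches it, so n = 3.

3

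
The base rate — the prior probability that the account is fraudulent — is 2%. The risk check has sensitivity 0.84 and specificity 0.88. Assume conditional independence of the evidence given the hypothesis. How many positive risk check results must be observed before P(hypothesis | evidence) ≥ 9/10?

Prior odds = 0.02/0.98 = 1/49.
False-positive rate = 1 − 0.88 = 0.12; likelihood ratio of a positive = 0.84/0.12 = 7.
Target odds: 0.9 ÷ 0.1 = 9.
Require 7ⁿ ≥ 9 ÷ (1/49) = 441.
7³ = 343 falls short of 441 but 7⁴ = 2401 reaches it, so n = 4.

4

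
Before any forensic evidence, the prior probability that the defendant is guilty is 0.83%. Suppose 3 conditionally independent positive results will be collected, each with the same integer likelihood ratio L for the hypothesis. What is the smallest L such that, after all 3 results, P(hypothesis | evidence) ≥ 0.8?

Prior odds = 0.0083/0.9917 = 83/9917.
Target odds = 0.8/0.2 = 4.
Need L³ ≥ 4 ÷ (83/9917) = 39668/83.
7³ = 343 < 39668/83 ≤ 512 = 8³, so L = 8.

8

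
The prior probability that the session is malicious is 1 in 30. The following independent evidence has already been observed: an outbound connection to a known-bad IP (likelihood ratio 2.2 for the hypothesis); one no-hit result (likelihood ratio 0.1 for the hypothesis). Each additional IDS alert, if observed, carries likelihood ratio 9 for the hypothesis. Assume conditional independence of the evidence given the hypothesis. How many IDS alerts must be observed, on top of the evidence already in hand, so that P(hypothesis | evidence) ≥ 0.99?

5

Prior odds = (1/30)/(29/30) = 1/29.
Combined Bayes factor of the evidence already in hand = 2.2 × 0.1 = 0.22.
Odds after that evidence = (1/29) × 0.22 = 11/1450.
Target odds = 0.99/0.01 = 99.
Need 9ⁿ ≥ 99 ÷ (11/1450) = 13050.
9⁴ = 6561 falls short of 13050 but 9⁵ = 59049 reaches it, so n = 5.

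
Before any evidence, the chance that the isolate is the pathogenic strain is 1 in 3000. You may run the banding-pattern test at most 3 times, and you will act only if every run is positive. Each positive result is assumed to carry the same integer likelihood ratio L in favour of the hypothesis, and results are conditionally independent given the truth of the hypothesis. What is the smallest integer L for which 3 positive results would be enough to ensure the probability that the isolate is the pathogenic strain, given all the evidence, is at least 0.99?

67

Prior odds = (1/3000)/(2999/3000) = 1/2999.
Target odds = 0.99/0.01 = 99.
Need L³ ≥ 99 ÷ (1/2999) = 296901.
66³ = 287496 < 296901 ≤ 300763 = 67³, so L = 67.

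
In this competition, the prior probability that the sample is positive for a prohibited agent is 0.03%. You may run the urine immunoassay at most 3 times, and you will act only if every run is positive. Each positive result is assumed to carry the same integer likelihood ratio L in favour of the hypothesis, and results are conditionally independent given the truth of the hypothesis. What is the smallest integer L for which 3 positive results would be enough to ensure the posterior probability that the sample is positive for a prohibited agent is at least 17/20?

Prior odds = 0.0003/0.9997 = 3/9997.
Target odds = 0.85/0.15 = 17/3.
Need L³ ≥ 17/3 ÷ (3/9997) = 169949/9.
26³ = 17576 < 169949/9 ≤ 19683 = 27³, so L = 27.

27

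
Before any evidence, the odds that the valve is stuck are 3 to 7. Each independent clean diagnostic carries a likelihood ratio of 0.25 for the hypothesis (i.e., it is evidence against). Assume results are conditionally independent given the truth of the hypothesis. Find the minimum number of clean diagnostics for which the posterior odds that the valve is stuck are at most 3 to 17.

1

Prior odds = 3/7.
Likelihood ratio per clean diagnostic = 0.25.
Target odds = 3/17.
Require 0.25ⁿ ≤ 3/17 ÷ (3/7) = 7/17.
0.25¹ = 0.25, which is already at or below the required 7/17; so n = 1.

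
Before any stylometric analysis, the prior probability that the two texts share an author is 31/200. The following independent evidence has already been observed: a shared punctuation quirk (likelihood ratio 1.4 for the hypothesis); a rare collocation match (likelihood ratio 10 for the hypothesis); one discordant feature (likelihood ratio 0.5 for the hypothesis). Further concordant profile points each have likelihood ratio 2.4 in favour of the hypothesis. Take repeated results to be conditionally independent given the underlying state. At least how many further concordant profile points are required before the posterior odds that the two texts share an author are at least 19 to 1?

Prior odds = 0.155/0.845 = 31/169.
Combined Bayes factor of the evidence already in hand = 1.4 × 10 × 0.5 = 7.
Odds after that evidence = (31/169) × 7 = 217/169.
Target odds = 19.
Need 2.4ⁿ ≥ 19 ÷ (217/169) = 3211/217.
2.4³ = 13.824 falls short of 3211/217 but 2.4⁴ = 33.1776 reaches it, so n = 4.

4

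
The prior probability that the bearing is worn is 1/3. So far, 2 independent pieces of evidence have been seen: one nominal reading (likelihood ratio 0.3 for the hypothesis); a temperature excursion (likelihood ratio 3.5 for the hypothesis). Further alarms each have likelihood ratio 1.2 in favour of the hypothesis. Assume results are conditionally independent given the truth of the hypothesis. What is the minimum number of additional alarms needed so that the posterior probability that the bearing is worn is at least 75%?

Prior odds = (1/3)/(2/3) = 0.5.
Combined Bayes factor of the evidence already in hand = 0.3 × 3.5 = 1.05.
Odds after that evidence = 0.5 × 1.05 = 0.525.
Target odds = 0.75/0.25 = 3.
Need 1.2ⁿ ≥ 3 ÷ 0.525 = 40/7.
1.2⁹ = 10077696/1953125 falls short of 40/7 but 1.2¹⁰ = 60466176/9765625 reaches it, so n = 10.

10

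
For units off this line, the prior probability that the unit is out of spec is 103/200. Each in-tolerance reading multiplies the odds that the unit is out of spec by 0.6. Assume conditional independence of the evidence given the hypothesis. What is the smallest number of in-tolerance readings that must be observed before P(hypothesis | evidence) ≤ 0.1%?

Prior odds: 0.515 ÷ 0.485 = 103/97.
Likelihood ratio per in-tolerance reading = 0.6.
Target posterior odds = 0.001/0.999 = 1/999.
Require 0.6ⁿ ≤ 1/999 ÷ (103/97) = 97/102897.
0.6¹³ ≈0.00130607 is still above 97/102897 but 0.6¹⁴ ≈0.000783642 is at or below it, so n = 14.

14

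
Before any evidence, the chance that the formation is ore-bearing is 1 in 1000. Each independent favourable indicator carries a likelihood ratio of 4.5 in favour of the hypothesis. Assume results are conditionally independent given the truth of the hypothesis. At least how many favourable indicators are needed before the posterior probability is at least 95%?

Prior odds: 0.001 ÷ 0.999 = 1/999.
Likelihood ratio per favourable indicator = 4.5.
Target odds: 0.95 ÷ 0.05 = 19.
Require 4.5ⁿ ≥ 19 ÷ (1/999) = 18981.
4.5⁶ = 8303.765625 falls short of 18981 but 4.5⁷ = 4782969/128 reaches it, so n = 7.

7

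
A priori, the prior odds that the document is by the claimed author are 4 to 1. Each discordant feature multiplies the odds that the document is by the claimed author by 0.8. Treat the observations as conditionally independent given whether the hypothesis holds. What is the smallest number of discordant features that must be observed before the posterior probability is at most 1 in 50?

24

Prior odds = 4.
Likelihood ratio per discordant feature = 0.8.
Target odds: 0.02 ÷ 0.98 = 1/49.
Require 0.8ⁿ ≤ 1/49 ÷ 4 = 1/196.
0.8²³ ≈0.00590296 is still above 1/196 but 0.8²⁴ ≈0.00472237 is at or below it, so n = 24.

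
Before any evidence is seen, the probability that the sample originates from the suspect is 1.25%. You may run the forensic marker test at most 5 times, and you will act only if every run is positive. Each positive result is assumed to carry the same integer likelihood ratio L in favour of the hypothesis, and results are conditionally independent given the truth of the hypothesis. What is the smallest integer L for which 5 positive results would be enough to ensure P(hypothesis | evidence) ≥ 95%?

5

Prior odds = 0.0125/0.9875 = 1/79.
Target odds = 0.95/0.05 = 19.
Need L⁵ ≥ 19 ÷ (1/79) = 1501.
4⁵ = 1024 < 1501 ≤ 3125 = 5⁵, so L = 5.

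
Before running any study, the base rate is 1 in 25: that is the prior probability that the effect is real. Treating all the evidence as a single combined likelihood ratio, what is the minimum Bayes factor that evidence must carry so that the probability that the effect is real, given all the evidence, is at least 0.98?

1176

Prior odds = 0.04/0.96 = 1/24.
Target odds = 0.98/0.02 = 49.
Required Bayes factor = 49 ÷ (1/24) = 1176.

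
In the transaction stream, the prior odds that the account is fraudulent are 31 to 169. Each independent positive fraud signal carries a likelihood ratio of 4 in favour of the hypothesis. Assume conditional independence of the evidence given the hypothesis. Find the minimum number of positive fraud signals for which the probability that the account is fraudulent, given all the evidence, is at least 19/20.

4

Prior odds = 31/169.
Likelihood ratio per positive fraud signal = 4.
Target odds: 0.95 ÷ 0.05 = 19.
Need (31/169) × 4ⁿ ≥ 19, i.e. 4ⁿ ≥ 3211/31.
4³ = 64 falls short of 3211/31 but 4⁴ = 256 reaches it, so n = 4.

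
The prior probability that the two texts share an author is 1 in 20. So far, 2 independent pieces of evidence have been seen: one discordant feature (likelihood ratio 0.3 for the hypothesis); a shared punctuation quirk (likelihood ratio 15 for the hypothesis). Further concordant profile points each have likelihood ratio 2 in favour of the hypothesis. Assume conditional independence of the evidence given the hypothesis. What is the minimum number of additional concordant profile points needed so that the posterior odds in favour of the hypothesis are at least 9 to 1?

6

Prior odds = 0.05/0.95 = 1/19.
Combined Bayes factor of the evidence already in hand = 0.3 × 15 = 4.5.
Odds after that evidence = (1/19) × 4.5 = 9/38.
Target odds = 9.
Need 2ⁿ ≥ 9 ÷ (9/38) = 38.
2⁵ = 32 falls short of 38 but 2⁶ = 64 reaches it, so n = 6.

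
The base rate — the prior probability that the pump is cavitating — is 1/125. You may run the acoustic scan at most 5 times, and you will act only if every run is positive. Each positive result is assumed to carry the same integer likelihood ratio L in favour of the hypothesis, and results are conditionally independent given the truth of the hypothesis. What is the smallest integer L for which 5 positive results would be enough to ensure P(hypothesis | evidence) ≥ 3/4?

Prior odds = 0.008/0.992 = 1/124.
Target odds = 0.75/0.25 = 3.
Need L⁵ ≥ 3 ÷ (1/124) = 372.
3⁵ = 243 < 372 ≤ 1024 = 4⁵, so L = 4.

4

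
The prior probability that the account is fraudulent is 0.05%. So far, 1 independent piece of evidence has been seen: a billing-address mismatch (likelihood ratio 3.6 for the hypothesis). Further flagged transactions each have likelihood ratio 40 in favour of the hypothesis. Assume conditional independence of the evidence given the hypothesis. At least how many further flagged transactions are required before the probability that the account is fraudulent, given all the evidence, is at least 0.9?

3

Prior odds = 0.0005/0.9995 = 1/1999.
Bayes factor of the evidence already in hand = 3.6.
Odds after that evidence = (1/1999) × 3.6 = 18/9995.
Target odds = 0.9/0.1 = 9.
Need 40ⁿ ≥ 9 ÷ (18/9995) = 4997.5.
40² = 1600 falls short of 4997.5 but 40³ = 64000 reaches it, so n = 3.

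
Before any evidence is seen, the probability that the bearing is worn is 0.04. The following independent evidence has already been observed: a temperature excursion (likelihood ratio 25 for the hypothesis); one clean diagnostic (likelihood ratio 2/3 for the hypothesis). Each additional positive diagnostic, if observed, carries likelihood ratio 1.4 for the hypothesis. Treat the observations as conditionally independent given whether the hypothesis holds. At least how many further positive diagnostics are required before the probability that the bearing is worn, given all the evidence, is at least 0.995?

17

Prior odds = 0.04/0.96 = 1/24.
Combined Bayes factor of the evidence already in hand = 25 × (2/3) = 50/3.
Odds after that evidence = (1/24) × 50/3 = 25/36.
Target odds = 0.995/0.005 = 199.
Need 1.4ⁿ ≥ 199 ÷ (25/36) = 286.56.
1.4¹⁶ ≈217.795 falls short of 286.56 but 1.4¹⁷ ≈304.913 reaches it, so n = 17.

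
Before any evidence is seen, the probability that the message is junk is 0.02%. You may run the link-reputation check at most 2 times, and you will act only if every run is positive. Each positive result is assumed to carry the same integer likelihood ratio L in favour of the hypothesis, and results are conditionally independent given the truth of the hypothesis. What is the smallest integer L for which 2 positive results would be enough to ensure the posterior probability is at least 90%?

Prior odds = 0.0002/0.9998 = 1/4999.
Target odds = 0.9/0.1 = 9.
Need L² ≥ 9 ÷ (1/4999) = 44991.
212² = 44944 < 44991 ≤ 45369 = 213², so L = 213.

213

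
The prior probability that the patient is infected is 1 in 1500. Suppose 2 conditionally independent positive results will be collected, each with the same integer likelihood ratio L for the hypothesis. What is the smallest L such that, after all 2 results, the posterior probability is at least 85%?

93

Prior odds = (1/1500)/(1499/1500) = 1/1499.
Target odds = 0.85/0.15 = 17/3.
Need L² ≥ 17/3 ÷ (1/1499) = 25483/3.
92² = 8464 < 25483/3 ≤ 8649 = 93², so L = 93.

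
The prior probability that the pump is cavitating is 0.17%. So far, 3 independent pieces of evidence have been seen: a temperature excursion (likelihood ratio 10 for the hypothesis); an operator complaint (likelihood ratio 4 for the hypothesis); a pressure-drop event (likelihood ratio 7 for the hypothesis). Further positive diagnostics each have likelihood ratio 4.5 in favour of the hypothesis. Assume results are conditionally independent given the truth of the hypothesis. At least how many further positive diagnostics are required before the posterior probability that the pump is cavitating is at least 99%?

4

Prior odds = 0.0017/0.9983 = 17/9983.
Combined Bayes factor of the evidence already in hand = 10 × 4 × 7 = 280.
Odds after that evidence = (17/9983) × 280 = 4760/9983.
Target odds = 0.99/0.01 = 99.
Need 4.5ⁿ ≥ 99 ÷ (4760/9983) = 988317/4760.
4.5³ = 91.125 falls short of 988317/4760 but 4.5⁴ = 410.0625 reaches it, so n = 4.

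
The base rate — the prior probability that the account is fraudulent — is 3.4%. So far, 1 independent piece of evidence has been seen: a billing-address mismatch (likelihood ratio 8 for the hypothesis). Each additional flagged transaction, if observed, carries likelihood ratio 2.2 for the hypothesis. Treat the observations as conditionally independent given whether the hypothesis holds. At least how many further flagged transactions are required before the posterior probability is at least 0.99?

Prior odds = 0.034/0.966 = 17/483.
Bayes factor of the evidence already in hand = 8.
Odds after that evidence = (17/483) × 8 = 136/483.
Target odds = 0.99/0.01 = 99.
Need 2.2ⁿ ≥ 99 ÷ (136/483) = 47817/136.
2.2⁷ = 19487171/78125 falls short of 47817/136 but 2.2⁸ = 214358881/390625 reaches it, so n = 8.

8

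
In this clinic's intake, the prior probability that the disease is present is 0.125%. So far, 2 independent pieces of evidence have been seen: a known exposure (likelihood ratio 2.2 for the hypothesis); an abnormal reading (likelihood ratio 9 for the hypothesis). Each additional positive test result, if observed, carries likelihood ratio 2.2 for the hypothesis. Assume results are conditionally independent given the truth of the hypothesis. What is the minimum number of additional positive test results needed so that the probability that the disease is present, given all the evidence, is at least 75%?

7

Prior odds = 0.00125/0.99875 = 1/799.
Combined Bayes factor of the evidence already in hand = 2.2 × 9 = 19.8.
Odds after that evidence = (1/799) × 19.8 = 99/3995.
Target odds = 0.75/0.25 = 3.
Need 2.2ⁿ ≥ 3 ÷ (99/3995) = 3995/33.
2.2⁶ = 1771561/15625 falls short of 3995/33 but 2.2⁷ = 19487171/78125 reaches it, so n = 7.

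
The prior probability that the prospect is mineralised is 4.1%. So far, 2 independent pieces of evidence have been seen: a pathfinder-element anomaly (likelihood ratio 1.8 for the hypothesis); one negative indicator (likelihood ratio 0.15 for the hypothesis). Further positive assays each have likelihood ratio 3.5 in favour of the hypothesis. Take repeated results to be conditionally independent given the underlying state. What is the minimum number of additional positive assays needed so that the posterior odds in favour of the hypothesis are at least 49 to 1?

Prior odds = 0.041/0.959 = 41/959.
Combined Bayes factor of the evidence already in hand = 1.8 × 0.15 = 0.27.
Odds after that evidence = (41/959) × 0.27 = 1107/95900.
Target odds = 49.
Need 3.5ⁿ ≥ 49 ÷ (1107/95900) = 4699100/1107.
3.5⁶ = 1838.265625 falls short of 4699100/1107 but 3.5⁷ = 823543/128 reaches it, so n = 7.

7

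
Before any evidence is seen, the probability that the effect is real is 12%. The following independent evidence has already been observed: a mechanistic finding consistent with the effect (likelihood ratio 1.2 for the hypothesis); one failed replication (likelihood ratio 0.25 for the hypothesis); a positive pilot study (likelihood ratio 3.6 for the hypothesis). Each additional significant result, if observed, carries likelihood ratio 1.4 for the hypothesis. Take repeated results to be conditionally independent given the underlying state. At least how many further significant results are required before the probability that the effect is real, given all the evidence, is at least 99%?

20

Prior odds = 0.12/0.88 = 3/22.
Combined Bayes factor of the evidence already in hand = 1.2 × 0.25 × 3.6 = 1.08.
Odds after that evidence = (3/22) × 1.08 = 81/550.
Target odds = 0.99/0.01 = 99.
Need 1.4ⁿ ≥ 99 ÷ (81/550) = 6050/9.
1.4¹⁹ ≈597.63 falls short of 6050/9 but 1.4²⁰ ≈836.683 reaches it, so n = 20.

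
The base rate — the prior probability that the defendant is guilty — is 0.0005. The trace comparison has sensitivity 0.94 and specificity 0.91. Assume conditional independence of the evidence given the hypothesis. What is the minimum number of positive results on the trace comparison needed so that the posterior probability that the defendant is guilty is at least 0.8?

4

Prior odds: 0.0005 ÷ 0.9995 = 1/1999.
False-positive rate = 1 − 0.91 = 0.09; likelihood ratio of a positive = 0.94/0.09 = 94/9.
Target odds: 0.8 ÷ 0.2 = 4.
Need (1/1999) × (94/9)ⁿ ≥ 4, i.e. (94/9)ⁿ ≥ 7996.
(94/9)³ = 830584/729 falls short of 7996 but (94/9)⁴ = 78074896/6561 reaches it, so n = 4.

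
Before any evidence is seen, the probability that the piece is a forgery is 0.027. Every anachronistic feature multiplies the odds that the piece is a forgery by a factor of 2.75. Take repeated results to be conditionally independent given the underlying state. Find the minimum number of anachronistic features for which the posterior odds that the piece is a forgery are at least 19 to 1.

Prior odds = 0.027/0.973 = 27/973.
Likelihood ratio per anachronistic feature = 2.75.
Target odds = 19.
Need (27/973) × 2.75ⁿ ≥ 19, i.e. 2.75ⁿ ≥ 18487/27.
2.75⁶ = 1771561/4096 falls short of 18487/27 but 2.75⁷ = 19487171/16384 reaches it, so n = 7.

7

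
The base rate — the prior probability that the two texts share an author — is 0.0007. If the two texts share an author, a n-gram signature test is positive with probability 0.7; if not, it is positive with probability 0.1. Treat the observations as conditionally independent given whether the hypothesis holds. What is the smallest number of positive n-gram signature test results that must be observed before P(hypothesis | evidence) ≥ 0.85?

Prior odds: 0.0007 ÷ 0.9993 = 7/9993.
Likelihood ratio of a positive = 0.7/0.1 = 7.
Target posterior odds = 0.85/0.15 = 17/3.
Need (7/9993) × 7ⁿ ≥ 17/3, i.e. 7ⁿ ≥ 56627/7.
7⁴ = 2401 falls short of 56627/7 but 7⁵ = 16807 reaches it, so n = 5.

5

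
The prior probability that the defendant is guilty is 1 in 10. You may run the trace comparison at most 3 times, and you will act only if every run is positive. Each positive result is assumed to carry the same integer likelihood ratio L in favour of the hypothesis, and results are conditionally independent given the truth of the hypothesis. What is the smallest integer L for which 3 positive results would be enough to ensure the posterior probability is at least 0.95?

Prior odds = 0.1/0.9 = 1/9.
Target odds = 0.95/0.05 = 19.
Need L³ ≥ 19 ÷ (1/9) = 171.
5³ = 125 < 171 ≤ 216 = 6³, so L = 6.

6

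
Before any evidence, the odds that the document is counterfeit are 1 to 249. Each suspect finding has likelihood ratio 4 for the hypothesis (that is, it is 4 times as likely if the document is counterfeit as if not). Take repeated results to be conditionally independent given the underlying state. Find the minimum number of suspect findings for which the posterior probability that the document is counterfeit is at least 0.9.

Prior odds = 1/249.
Likelihood ratio per suspect finding = 4.
Target posterior odds = 0.9/0.1 = 9.
Require 4ⁿ ≥ 9 ÷ (1/249) = 2241.
4⁵ = 1024 falls short of 2241 but 4⁶ = 4096 reaches it, so n = 6.

6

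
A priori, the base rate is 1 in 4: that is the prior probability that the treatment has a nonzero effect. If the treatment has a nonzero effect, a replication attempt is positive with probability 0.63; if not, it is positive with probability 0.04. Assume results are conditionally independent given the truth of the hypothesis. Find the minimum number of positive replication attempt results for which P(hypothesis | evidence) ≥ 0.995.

Prior odds = 0.25/0.75 = 1/3.
Likelihood ratio of a positive = 0.63/0.04 = 15.75.
Target posterior odds = 0.995/0.005 = 199.
Need (1/3) × 15.75ⁿ ≥ 199, i.e. 15.75ⁿ ≥ 597.
15.75² = 248.0625 falls short of 597 but 15.75³ = 3906.984375 reaches it, so n = 3.

3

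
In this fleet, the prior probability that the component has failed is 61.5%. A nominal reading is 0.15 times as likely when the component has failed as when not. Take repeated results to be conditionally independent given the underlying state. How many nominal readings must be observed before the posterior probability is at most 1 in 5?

1

Prior odds: 0.615 ÷ 0.385 = 123/77.
Likelihood ratio per nominal reading = 0.15.
Target odds: 0.2 ÷ 0.8 = 0.25.
Require 0.15ⁿ ≤ 0.25 ÷ (123/77) = 77/492.
0.15¹ = 0.15, which is already at or below the required 77/492; so n = 1.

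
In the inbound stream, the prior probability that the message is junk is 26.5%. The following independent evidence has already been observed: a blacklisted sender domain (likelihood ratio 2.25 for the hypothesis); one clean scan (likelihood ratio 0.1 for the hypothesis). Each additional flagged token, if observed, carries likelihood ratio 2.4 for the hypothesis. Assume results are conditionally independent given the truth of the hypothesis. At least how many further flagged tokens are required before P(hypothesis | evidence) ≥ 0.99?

9

Prior odds = 0.265/0.735 = 53/147.
Combined Bayes factor of the evidence already in hand = 2.25 × 0.1 = 0.225.
Odds after that evidence = (53/147) × 0.225 = 159/1960.
Target odds = 0.99/0.01 = 99.
Need 2.4ⁿ ≥ 99 ÷ (159/1960) = 64680/53.
2.4⁸ = 429981696/390625 falls short of 64680/53 but 2.4⁹ ≈2641.81 reaches it, so n = 9.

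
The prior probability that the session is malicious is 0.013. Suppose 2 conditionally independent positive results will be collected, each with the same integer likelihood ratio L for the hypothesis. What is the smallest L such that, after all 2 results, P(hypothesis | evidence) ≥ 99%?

87

Prior odds = 0.013/0.987 = 13/987.
Target odds = 0.99/0.01 = 99.
Need L² ≥ 99 ÷ (13/987) = 97713/13.
86² = 7396 < 97713/13 ≤ 7569 = 87², so L = 87.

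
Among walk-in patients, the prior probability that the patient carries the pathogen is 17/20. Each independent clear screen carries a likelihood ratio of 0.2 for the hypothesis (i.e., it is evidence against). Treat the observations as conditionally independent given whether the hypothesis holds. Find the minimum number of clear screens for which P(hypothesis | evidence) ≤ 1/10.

3

Prior odds: 0.85 ÷ 0.15 = 17/3.
Likelihood ratio per clear screen = 0.2.
Target odds: 0.1 ÷ 0.9 = 1/9.
Need (17/3) × 0.2ⁿ ≤ 1/9, i.e. 0.2ⁿ ≤ 1/51.
0.2² = 0.04 is still above 1/51 but 0.2³ = 0.008 is at or below it, so n = 3.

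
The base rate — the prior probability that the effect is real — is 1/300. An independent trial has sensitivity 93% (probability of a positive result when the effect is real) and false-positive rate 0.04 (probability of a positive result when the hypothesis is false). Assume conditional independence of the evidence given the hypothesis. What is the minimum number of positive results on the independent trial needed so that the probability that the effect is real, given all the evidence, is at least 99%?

4

Prior odds = (1/300)/(299/300) = 1/299.
Likelihood ratio of a positive result = 0.93/0.04 = 23.25.
Target posterior odds = 0.99/0.01 = 99.
Need (1/299) × 23.25ⁿ ≥ 99, i.e. 23.25ⁿ ≥ 29601.
23.25³ = 804357/64 falls short of 29601 but 23.25⁴ = 74805201/256 reaches it, so n = 4.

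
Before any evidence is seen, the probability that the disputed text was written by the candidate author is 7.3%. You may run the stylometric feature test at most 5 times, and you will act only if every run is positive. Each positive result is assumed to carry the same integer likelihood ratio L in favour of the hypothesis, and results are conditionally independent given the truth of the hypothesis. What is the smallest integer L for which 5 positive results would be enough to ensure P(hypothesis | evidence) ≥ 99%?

Prior odds = 0.073/0.927 = 73/927.
Target odds = 0.99/0.01 = 99.
Need L⁵ ≥ 99 ÷ (73/927) = 91773/73.
4⁵ = 1024 < 91773/73 ≤ 3125 = 5⁵, so L = 5.

5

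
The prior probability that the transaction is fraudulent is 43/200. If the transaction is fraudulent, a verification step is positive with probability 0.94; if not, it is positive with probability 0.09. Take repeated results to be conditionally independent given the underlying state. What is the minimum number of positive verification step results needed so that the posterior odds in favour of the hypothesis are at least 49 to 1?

3

Prior odds: 0.215 ÷ 0.785 = 43/157.
Likelihood ratio of a positive = 0.94/0.09 = 94/9.
Target odds = 49.
Require (94/9)ⁿ ≥ 49 ÷ (43/157) = 7693/43.
(94/9)² = 8836/81 falls short of 7693/43 but (94/9)³ = 830584/729 reaches it, so n = 3.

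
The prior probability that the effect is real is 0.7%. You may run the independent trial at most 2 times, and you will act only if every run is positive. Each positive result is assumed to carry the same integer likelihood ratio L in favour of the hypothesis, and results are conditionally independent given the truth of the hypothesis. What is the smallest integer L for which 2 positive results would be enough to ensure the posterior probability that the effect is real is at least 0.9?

Prior odds = 0.007/0.993 = 7/993.
Target odds = 0.9/0.1 = 9.
Need L² ≥ 9 ÷ (7/993) = 8937/7.
35² = 1225 < 8937/7 ≤ 1296 = 36², so L = 36.

36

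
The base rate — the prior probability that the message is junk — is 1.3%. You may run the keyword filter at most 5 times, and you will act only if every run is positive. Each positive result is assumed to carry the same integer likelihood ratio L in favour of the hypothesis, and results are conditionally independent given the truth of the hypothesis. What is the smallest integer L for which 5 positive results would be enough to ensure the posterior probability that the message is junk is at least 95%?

5

Prior odds = 0.013/0.987 = 13/987.
Target odds = 0.95/0.05 = 19.
Need L⁵ ≥ 19 ÷ (13/987) = 18753/13.
4⁵ = 1024 < 18753/13 ≤ 3125 = 5⁵, so L = 5.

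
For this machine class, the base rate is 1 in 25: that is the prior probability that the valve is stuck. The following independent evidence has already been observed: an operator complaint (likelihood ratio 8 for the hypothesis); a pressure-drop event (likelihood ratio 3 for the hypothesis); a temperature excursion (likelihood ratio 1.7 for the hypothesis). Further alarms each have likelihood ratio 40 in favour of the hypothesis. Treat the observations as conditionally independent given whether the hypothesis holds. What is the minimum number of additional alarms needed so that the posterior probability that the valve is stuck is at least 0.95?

1

Prior odds = 0.04/0.96 = 1/24.
Combined Bayes factor of the evidence already in hand = 8 × 3 × 1.7 = 40.8.
Odds after that evidence = (1/24) × 40.8 = 1.7.
Target odds = 0.95/0.05 = 19.
Need 40ⁿ ≥ 19 ÷ 1.7 = 190/17.
40¹ = 40, which meets the required 190/17; so n = 1.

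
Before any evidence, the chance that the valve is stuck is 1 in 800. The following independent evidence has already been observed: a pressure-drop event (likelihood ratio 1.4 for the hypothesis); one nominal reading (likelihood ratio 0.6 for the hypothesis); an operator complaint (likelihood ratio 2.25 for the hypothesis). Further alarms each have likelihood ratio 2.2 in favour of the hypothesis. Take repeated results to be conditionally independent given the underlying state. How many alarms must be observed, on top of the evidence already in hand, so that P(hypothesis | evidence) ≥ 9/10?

Prior odds = 0.00125/0.99875 = 1/799.
Combined Bayes factor of the evidence already in hand = 1.4 × 0.6 × 2.25 = 1.89.
Odds after that evidence = (1/799) × 1.89 = 189/79900.
Target odds = 0.9/0.1 = 9.
Need 2.2ⁿ ≥ 9 ÷ (189/79900) = 79900/21.
2.2¹⁰ ≈2655.99 falls short of 79900/21 but 2.2¹¹ ≈5843.18 reaches it, so n = 11.

11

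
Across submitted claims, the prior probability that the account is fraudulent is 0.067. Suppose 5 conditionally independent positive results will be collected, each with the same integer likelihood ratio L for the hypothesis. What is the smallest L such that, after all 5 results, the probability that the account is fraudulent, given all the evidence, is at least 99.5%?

Prior odds = 0.067/0.933 = 67/933.
Target odds = 0.995/0.005 = 199.
Need L⁵ ≥ 199 ÷ (67/933) = 185667/67.
4⁵ = 1024 < 185667/67 ≤ 3125 = 5⁵, so L = 5.

5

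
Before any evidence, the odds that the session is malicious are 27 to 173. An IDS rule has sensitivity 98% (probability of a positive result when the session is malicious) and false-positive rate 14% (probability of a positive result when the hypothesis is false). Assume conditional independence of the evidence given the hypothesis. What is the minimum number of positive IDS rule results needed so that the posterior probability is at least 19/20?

Prior odds = 27/173.
Likelihood ratio of a positive result = 0.98/0.14 = 7.
Target posterior odds = 0.95/0.05 = 19.
Need (27/173) × 7ⁿ ≥ 19, i.e. 7ⁿ ≥ 3287/27.
7² = 49 falls short of 3287/27 but 7³ = 343 reaches it, so n = 3.

3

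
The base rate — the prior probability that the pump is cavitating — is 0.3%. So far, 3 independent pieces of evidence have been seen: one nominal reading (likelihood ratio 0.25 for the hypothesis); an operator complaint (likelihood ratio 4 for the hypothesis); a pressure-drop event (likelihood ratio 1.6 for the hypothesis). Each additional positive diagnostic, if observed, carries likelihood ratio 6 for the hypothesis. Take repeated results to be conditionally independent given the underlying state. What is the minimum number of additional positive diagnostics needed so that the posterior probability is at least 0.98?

Prior odds = 0.003/0.997 = 3/997.
Combined Bayes factor of the evidence already in hand = 0.25 × 4 × 1.6 = 1.6.
Odds after that evidence = (3/997) × 1.6 = 24/4985.
Target odds = 0.98/0.02 = 49.
Need 6ⁿ ≥ 49 ÷ (24/4985) = 244265/24.
6⁵ = 7776 falls short of 244265/24 but 6⁶ = 46656 reaches it, so n = 6.

6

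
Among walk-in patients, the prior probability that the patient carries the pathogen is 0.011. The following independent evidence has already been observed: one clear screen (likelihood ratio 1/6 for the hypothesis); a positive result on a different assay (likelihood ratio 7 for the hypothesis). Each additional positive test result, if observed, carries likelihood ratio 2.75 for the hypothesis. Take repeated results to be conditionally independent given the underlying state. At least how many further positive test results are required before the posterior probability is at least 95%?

Prior odds = 0.011/0.989 = 11/989.
Combined Bayes factor of the evidence already in hand = (1/6) × 7 = 7/6.
Odds after that evidence = (11/989) × 7/6 = 77/5934.
Target odds = 0.95/0.05 = 19.
Need 2.75ⁿ ≥ 19 ÷ (77/5934) = 112746/77.
2.75⁷ = 19487171/16384 falls short of 112746/77 but 2.75⁸ = 214358881/65536 reaches it, so n = 8.

8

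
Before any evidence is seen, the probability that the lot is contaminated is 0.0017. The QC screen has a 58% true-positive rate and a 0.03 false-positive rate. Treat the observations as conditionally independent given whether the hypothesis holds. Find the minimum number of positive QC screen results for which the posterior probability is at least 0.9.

3

Prior odds: 0.0017 ÷ 0.9983 = 17/9983.
Likelihood ratio of a positive result = 0.58/0.03 = 58/3.
Target posterior odds = 0.9/0.1 = 9.
Require (58/3)ⁿ ≥ 9 ÷ (17/9983) = 89847/17.
(58/3)² = 3364/9 falls short of 89847/17 but (58/3)³ = 195112/27 reaches it, so n = 3.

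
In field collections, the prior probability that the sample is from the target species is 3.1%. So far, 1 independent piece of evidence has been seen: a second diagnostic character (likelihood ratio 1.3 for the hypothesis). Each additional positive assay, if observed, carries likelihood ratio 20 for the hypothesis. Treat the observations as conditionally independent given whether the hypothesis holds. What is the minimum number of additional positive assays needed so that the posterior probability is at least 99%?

Prior odds = 0.031/0.969 = 31/969.
Bayes factor of the evidence already in hand = 1.3.
Odds after that evidence = (31/969) × 1.3 = 403/9690.
Target odds = 0.99/0.01 = 99.
Need 20ⁿ ≥ 99 ÷ (403/9690) = 959310/403.
20² = 400 falls short of 959310/403 but 20³ = 8000 reaches it, so n = 3.

3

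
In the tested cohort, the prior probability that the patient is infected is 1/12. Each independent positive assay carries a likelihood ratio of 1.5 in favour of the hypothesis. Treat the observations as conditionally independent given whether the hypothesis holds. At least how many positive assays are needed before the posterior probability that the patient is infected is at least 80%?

Prior odds = (1/12)/(11/12) = 1/11.
Likelihood ratio per positive assay = 1.5.
Target posterior odds = 0.8/0.2 = 4.
Require 1.5ⁿ ≥ 4 ÷ (1/11) = 44.
1.5⁹ = 19683/512 falls short of 44 but 1.5¹⁰ = 59049/1024 reaches it, so n = 10.

10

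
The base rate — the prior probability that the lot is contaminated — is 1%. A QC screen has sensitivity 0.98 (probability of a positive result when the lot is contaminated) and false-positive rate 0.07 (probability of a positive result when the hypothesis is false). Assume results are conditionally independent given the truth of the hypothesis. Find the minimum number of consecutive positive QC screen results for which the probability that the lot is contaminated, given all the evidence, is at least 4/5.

3

Prior odds: 0.01 ÷ 0.99 = 1/99.
Likelihood ratio of a positive result = 0.98/0.07 = 14.
Target odds: 0.8 ÷ 0.2 = 4.
Require 14ⁿ ≥ 4 ÷ (1/99) = 396.
14² = 196 falls short of 396 but 14³ = 2744 reaches it, so n = 3.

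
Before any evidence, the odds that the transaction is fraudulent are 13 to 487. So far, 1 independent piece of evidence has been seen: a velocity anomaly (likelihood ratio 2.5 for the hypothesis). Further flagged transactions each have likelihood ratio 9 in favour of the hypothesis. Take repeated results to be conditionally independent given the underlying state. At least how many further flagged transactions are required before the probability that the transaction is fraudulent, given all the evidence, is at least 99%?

4

Prior odds = 13/487.
Bayes factor of the evidence already in hand = 2.5.
Odds after that evidence = (13/487) × 2.5 = 65/974.
Target odds = 0.99/0.01 = 99.
Need 9ⁿ ≥ 99 ÷ (65/974) = 96426/65.
9³ = 729 falls short of 96426/65 but 9⁴ = 6561 reaches it, so n = 4.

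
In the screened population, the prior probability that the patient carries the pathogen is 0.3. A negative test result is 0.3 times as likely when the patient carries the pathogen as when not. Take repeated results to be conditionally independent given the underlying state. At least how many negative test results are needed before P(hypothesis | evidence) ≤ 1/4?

1

Prior odds: 0.3 ÷ 0.7 = 3/7.
Likelihood ratio per negative test result = 0.3.
Target posterior odds = 0.25/0.75 = 1/3.
Need (3/7) × 0.3ⁿ ≤ 1/3, i.e. 0.3ⁿ ≤ 7/9.
0.3¹ = 0.3, which is already at or below the required 7/9; so n = 1.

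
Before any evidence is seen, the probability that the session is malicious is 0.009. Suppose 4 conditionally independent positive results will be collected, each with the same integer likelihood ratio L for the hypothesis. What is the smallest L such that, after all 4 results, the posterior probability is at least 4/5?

5

Prior odds = 0.009/0.991 = 9/991.
Target odds = 0.8/0.2 = 4.
Need L⁴ ≥ 4 ÷ (9/991) = 3964/9.
4⁴ = 256 < 3964/9 ≤ 625 = 5⁴, so L = 5.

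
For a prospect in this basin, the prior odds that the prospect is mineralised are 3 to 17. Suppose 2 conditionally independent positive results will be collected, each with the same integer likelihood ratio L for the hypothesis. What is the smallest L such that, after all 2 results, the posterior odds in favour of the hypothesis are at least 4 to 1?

5

Prior odds = 3/17.
Target odds = 4.
Need L² ≥ 4 ÷ (3/17) = 68/3.
4² = 16 < 68/3 ≤ 25 = 5², so L = 5.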